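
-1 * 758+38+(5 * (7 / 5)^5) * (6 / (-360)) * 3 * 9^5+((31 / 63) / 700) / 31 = -80114.92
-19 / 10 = -1.90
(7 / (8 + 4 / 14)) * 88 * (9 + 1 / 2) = 20482 / 29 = 706.28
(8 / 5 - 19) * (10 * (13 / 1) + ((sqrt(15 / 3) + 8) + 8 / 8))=-12093 / 5 - 87 * sqrt(5) / 5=-2457.51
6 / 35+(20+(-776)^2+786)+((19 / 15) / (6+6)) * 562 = 379916141 / 630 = 603041.49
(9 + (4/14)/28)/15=883/1470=0.60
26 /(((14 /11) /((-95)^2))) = 1290575 /7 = 184367.86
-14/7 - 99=-101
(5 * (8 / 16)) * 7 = 35 / 2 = 17.50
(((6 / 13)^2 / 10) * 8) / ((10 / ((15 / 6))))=36 / 845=0.04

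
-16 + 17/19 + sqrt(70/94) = -287/19 + sqrt(1645)/47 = -14.24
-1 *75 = -75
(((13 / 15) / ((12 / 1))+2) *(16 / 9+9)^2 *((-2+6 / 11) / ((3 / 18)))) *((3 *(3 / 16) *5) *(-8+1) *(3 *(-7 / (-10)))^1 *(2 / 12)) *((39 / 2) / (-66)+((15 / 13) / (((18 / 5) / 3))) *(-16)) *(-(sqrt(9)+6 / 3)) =1134879.99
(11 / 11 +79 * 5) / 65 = 396 / 65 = 6.09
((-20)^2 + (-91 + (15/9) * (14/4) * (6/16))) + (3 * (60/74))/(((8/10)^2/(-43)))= 87473/592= 147.76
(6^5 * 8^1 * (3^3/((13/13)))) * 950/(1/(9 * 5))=71803584000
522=522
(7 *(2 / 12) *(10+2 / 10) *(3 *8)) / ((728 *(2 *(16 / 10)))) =51 / 416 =0.12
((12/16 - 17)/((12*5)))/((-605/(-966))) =-2093/4840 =-0.43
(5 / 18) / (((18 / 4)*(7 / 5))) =25 / 567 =0.04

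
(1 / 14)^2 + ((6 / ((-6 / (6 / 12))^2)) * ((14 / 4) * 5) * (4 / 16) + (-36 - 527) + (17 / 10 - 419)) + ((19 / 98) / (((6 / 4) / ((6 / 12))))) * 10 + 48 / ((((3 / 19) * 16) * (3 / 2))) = -15159419 / 15680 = -966.80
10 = 10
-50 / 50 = -1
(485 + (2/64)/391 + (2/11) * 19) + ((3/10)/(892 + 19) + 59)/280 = 10722285917261/21941981600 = 488.67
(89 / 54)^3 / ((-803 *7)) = -704969 / 885105144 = -0.00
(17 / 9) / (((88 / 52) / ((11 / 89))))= 221 / 1602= 0.14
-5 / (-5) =1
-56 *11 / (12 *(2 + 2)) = -77 / 6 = -12.83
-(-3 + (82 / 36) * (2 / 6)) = 121 / 54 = 2.24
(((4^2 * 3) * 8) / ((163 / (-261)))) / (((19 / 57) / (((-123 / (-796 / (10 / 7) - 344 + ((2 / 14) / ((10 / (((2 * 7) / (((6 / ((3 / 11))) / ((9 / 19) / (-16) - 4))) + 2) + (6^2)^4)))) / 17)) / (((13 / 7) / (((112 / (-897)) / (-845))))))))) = 854660479647744 / 24156576484005485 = 0.04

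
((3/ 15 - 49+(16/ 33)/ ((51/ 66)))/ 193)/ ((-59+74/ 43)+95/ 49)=0.00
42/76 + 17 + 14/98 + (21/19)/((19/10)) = 92373/5054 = 18.28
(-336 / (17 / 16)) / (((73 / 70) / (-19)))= 7150080 / 1241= 5761.55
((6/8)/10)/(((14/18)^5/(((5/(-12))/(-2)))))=59049/1075648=0.05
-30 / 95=-0.32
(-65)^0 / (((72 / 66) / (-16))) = -44 / 3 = -14.67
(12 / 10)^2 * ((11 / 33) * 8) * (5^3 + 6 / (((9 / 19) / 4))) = 16864 / 25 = 674.56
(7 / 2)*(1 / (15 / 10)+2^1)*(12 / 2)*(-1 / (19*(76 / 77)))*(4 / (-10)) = 2156 / 1805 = 1.19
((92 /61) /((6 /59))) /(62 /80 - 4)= -108560 /23607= -4.60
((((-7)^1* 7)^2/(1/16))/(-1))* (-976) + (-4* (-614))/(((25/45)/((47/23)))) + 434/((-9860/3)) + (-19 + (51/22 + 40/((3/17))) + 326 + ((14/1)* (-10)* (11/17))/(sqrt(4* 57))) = 14033354207918/374187 - 770* sqrt(57)/969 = 37503579.66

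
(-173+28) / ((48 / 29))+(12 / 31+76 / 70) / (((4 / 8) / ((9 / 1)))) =-3181753 / 52080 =-61.09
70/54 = 35/27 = 1.30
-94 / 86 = -47 / 43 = -1.09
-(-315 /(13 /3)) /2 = 945 /26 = 36.35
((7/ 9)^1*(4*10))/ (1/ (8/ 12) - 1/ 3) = 80/ 3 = 26.67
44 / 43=1.02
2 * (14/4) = 7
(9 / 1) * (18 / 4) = 81 / 2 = 40.50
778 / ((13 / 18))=1077.23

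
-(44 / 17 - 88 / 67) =-1452 / 1139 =-1.27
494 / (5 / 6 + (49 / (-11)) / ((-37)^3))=1651490412 / 2786209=592.74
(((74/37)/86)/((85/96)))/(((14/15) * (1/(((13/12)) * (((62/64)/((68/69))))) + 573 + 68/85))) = 6673680/136297849877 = 0.00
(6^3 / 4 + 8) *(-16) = -992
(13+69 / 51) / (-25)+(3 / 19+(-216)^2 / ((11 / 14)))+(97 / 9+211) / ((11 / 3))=15839389187 / 266475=59440.43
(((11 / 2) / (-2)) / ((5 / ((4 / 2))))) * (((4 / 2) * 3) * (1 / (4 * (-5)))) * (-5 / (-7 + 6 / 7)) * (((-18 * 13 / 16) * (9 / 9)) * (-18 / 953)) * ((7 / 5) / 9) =189189 / 16391600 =0.01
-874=-874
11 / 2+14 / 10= 69 / 10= 6.90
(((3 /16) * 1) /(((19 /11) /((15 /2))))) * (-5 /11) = -225 /608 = -0.37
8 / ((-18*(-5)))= 4 / 45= 0.09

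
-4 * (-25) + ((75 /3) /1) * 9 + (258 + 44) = 627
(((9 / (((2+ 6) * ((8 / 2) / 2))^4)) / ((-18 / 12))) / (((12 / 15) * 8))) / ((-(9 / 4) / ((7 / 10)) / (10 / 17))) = 35 / 13369344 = 0.00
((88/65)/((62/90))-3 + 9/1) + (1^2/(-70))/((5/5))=224297/28210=7.95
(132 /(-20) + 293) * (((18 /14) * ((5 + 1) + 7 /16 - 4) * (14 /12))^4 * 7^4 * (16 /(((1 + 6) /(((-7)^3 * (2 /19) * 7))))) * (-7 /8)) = 193366304831504259 /3112960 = 62116540151.98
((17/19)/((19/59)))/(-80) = -1003/28880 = -0.03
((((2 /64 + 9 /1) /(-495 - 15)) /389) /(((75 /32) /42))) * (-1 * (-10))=-238 /29175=-0.01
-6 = -6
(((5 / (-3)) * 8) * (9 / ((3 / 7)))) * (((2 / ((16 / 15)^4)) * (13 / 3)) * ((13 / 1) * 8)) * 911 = -177601629.64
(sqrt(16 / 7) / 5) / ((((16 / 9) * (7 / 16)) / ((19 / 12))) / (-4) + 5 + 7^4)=228 * sqrt(7) / 4799725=0.00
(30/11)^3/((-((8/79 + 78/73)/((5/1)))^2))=-5612336268750/15142958699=-370.62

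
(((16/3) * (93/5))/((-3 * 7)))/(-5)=496/525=0.94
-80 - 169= -249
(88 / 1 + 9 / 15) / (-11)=-443 / 55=-8.05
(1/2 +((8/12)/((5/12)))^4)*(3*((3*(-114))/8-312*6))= -202588209/5000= -40517.64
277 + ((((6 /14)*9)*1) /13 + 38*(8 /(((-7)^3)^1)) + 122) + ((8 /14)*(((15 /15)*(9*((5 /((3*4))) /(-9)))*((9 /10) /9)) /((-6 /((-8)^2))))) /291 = 4652695120 /11678121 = 398.41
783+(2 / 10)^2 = 19576 / 25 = 783.04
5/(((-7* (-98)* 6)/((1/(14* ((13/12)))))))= 5/62426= 0.00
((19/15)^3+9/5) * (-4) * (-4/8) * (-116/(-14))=1500344/23625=63.51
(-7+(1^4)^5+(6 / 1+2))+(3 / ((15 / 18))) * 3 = 64 / 5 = 12.80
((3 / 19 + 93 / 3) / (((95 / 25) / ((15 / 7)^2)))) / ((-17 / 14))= -31.01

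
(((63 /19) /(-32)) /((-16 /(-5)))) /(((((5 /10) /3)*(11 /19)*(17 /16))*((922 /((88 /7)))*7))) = -135 /219436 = -0.00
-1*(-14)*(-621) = -8694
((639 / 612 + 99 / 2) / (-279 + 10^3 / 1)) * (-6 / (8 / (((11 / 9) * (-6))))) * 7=37807 / 14008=2.70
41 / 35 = 1.17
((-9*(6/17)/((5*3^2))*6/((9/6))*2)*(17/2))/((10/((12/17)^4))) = -248832/2088025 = -0.12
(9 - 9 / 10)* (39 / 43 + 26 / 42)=18603 / 1505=12.36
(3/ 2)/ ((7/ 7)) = 3/ 2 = 1.50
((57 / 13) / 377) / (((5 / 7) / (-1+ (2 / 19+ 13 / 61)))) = -3318 / 298961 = -0.01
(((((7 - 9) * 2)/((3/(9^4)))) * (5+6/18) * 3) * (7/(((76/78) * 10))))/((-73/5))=9552816/1387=6887.39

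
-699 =-699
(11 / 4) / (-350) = -11 / 1400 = -0.01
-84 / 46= -1.83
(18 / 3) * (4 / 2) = 12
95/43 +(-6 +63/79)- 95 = -332883/3397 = -97.99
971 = 971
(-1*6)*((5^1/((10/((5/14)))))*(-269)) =4035/14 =288.21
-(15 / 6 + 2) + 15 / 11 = -69 / 22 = -3.14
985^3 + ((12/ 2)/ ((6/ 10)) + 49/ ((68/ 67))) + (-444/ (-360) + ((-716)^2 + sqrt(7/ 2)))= sqrt(14)/ 2 + 975308027323/ 1020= 956184342.38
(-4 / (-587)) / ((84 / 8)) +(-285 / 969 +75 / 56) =250469 / 239496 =1.05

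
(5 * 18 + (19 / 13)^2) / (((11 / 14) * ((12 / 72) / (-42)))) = -54934488 / 1859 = -29550.56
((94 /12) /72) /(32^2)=47 /442368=0.00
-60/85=-12/17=-0.71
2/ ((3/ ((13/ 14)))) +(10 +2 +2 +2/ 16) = 2477/ 168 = 14.74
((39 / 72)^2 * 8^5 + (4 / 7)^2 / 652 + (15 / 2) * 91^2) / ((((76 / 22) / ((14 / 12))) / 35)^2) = 1528369495639525 / 152521056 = 10020711.47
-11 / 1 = -11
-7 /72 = -0.10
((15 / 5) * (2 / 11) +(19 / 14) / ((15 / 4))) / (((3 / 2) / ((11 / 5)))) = 2096 / 1575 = 1.33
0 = 0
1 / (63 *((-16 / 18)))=-0.02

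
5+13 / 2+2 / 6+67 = 78.83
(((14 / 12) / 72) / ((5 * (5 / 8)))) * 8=28 / 675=0.04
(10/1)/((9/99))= 110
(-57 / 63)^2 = 361 / 441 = 0.82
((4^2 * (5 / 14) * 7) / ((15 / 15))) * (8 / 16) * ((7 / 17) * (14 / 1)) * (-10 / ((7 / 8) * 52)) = -5600 / 221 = -25.34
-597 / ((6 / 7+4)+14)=-1393 / 44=-31.66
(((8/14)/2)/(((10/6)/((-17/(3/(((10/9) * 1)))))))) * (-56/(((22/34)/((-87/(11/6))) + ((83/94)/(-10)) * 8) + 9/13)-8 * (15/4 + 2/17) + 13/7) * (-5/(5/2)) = 1424491801784/331295517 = 4299.76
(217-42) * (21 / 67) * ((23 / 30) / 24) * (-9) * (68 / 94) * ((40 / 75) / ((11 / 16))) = -306544 / 34639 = -8.85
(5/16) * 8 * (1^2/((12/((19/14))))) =95/336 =0.28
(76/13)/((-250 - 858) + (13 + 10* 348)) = 76/31005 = 0.00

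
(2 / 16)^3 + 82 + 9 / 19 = 802323 / 9728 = 82.48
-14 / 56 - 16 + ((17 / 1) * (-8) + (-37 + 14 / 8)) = -375 / 2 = -187.50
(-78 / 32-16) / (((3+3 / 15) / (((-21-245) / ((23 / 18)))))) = 1199.44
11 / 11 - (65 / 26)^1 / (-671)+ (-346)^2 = 160660219 / 1342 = 119717.00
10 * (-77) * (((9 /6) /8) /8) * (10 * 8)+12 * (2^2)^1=-5583 /4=-1395.75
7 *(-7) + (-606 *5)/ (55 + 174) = -14251/ 229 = -62.23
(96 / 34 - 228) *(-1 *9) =34452 / 17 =2026.59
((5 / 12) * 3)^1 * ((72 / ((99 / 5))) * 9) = 450 / 11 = 40.91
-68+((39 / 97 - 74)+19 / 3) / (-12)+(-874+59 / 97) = -1633883 / 1746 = -935.79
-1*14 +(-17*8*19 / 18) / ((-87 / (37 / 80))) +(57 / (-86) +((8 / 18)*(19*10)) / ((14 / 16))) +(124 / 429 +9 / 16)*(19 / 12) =905459451433 / 10784854080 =83.96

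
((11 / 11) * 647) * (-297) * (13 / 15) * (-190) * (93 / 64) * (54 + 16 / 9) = 41034636357 / 16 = 2564664772.31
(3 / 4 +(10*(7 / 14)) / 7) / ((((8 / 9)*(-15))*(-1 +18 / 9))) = -123 / 1120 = -0.11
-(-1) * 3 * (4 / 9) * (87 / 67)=116 / 67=1.73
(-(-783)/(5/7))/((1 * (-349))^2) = 0.01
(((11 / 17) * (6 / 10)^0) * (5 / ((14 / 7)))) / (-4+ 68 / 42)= -231 / 340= -0.68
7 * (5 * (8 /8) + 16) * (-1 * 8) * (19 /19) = -1176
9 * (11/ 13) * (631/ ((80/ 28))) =437283/ 260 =1681.86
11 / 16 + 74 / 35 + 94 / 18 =40441 / 5040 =8.02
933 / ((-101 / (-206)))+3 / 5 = 961293 / 505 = 1903.55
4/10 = 2/5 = 0.40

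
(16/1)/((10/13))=104/5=20.80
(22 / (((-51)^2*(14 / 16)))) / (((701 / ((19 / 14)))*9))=1672 / 804075741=0.00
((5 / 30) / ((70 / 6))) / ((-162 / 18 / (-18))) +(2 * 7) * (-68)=-951.97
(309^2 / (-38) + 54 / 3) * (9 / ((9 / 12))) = -568782 / 19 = -29935.89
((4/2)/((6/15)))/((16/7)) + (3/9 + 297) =14377/48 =299.52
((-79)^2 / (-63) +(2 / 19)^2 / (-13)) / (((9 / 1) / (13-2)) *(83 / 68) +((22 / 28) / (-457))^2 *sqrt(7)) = -1943206919623181137218370 / 19589379620972374293847 +51765385502830650530 *sqrt(7) / 176304416588751368644623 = -99.20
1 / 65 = 0.02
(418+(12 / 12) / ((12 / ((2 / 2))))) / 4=104.52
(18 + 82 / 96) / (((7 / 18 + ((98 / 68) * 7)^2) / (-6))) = -2353905 / 2125774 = -1.11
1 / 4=0.25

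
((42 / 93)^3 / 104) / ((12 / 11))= 3773 / 4647396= 0.00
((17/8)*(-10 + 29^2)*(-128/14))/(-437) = 113016/3059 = 36.95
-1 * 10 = -10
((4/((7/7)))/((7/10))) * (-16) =-91.43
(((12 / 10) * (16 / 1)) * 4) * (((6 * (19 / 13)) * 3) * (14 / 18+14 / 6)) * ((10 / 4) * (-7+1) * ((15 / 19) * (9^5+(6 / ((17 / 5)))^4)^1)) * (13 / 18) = -265178808599040 / 83521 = -3174995613.07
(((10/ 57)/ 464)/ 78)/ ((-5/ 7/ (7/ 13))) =-49/ 13409136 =-0.00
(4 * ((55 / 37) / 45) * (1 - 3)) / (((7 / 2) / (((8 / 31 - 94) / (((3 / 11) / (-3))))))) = -5626016 / 72261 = -77.86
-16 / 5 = -3.20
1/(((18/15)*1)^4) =625/1296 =0.48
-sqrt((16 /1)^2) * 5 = -80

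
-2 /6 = -1 /3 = -0.33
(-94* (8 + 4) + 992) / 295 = -136 / 295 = -0.46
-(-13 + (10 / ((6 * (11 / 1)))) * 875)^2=-15570916 / 1089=-14298.36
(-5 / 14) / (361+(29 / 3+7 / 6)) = -15 / 15617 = -0.00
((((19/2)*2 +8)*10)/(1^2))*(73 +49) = 32940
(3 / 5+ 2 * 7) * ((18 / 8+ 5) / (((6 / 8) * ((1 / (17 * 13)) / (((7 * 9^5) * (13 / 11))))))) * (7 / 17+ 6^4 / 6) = 181353809582127 / 55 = 3297341992402.31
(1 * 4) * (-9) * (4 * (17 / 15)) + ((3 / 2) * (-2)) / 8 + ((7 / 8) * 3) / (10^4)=-13085979 / 80000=-163.57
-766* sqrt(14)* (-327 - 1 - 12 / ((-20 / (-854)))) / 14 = 172048.46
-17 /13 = -1.31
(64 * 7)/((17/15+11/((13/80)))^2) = 17035200/180123241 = 0.09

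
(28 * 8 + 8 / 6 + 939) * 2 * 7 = 48902 / 3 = 16300.67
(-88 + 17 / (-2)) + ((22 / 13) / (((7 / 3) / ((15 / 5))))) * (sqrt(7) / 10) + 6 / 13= -2497 / 26 + 99 * sqrt(7) / 455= -95.46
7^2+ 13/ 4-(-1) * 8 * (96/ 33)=3323/ 44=75.52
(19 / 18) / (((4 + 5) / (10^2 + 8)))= 38 / 3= 12.67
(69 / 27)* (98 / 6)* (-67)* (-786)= 19783358 / 9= 2198150.89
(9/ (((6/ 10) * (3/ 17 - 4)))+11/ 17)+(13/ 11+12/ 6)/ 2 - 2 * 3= -37365/ 4862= -7.69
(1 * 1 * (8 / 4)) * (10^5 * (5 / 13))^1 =1000000 / 13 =76923.08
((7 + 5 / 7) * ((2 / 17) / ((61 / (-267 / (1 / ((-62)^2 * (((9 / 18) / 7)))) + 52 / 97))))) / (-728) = 1.50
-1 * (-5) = 5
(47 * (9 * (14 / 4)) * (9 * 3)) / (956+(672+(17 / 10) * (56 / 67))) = 8927415 / 363904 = 24.53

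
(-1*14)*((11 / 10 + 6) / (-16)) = 497 / 80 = 6.21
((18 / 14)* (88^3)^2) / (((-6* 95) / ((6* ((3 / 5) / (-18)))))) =696606130176 / 3325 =209505603.06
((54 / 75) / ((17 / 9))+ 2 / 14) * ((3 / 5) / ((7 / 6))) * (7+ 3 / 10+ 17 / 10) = 252558 / 104125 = 2.43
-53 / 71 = -0.75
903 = 903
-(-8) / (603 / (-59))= -472 / 603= -0.78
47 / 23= 2.04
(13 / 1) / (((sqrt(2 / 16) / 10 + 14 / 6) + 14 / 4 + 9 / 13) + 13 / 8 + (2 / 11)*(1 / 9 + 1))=287769853800 / 184892387287 - 861311880*sqrt(2) / 184892387287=1.55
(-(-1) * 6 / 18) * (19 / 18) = 19 / 54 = 0.35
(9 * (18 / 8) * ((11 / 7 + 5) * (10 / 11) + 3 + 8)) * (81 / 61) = 8575227 / 18788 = 456.42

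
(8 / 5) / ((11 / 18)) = 144 / 55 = 2.62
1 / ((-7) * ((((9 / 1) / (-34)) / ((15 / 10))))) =17 / 21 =0.81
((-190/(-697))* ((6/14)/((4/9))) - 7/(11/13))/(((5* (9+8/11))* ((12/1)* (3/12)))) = -859763/15661590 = -0.05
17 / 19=0.89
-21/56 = -3/8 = -0.38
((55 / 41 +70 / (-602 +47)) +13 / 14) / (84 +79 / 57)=2595343 / 103365346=0.03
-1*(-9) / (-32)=-9 / 32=-0.28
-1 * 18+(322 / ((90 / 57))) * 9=9087 / 5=1817.40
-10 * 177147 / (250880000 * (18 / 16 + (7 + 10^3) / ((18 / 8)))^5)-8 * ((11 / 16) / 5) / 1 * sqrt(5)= -11 * sqrt(5) / 10-83682825624 / 215503744123783713573828125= -2.46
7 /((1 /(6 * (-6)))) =-252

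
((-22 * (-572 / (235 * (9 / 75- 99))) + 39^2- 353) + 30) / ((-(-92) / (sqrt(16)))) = 17390689 / 334029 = 52.06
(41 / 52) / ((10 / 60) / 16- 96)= -984 / 119795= -0.01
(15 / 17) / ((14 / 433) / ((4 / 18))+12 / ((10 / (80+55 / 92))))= 0.01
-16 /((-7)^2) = -16 /49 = -0.33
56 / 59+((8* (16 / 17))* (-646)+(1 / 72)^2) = -1487393221 / 305856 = -4863.05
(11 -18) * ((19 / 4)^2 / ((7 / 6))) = -1083 / 8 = -135.38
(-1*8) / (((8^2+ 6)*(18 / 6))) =-4 / 105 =-0.04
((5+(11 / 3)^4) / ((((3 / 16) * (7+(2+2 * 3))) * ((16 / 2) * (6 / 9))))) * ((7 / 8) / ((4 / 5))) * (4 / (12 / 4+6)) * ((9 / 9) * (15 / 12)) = 263305 / 34992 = 7.52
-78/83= -0.94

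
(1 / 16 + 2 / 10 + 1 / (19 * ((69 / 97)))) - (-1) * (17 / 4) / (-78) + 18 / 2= 9.28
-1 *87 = -87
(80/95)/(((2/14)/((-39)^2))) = 170352/19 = 8965.89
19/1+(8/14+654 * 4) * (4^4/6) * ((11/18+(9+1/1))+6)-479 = 350408036/189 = 1854010.77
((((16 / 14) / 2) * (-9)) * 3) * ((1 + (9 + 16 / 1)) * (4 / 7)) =-11232 / 49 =-229.22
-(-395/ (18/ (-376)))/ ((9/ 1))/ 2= -37130/ 81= -458.40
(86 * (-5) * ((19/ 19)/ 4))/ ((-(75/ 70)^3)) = 58996/ 675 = 87.40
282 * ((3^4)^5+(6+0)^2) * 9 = 8849458901106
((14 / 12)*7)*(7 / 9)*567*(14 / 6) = 16807 / 2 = 8403.50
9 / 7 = 1.29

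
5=5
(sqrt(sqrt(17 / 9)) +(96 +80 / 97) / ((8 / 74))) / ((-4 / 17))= -369223 / 97 - 17 * 17^(1 / 4) * sqrt(3) / 12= -3811.41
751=751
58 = 58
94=94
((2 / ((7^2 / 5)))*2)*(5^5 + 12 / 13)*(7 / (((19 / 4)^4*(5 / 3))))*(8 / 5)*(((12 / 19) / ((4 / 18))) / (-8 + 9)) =53929525248 / 1126625045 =47.87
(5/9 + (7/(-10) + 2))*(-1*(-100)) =1670/9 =185.56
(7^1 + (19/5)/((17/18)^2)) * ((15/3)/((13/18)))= 292878/3757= 77.96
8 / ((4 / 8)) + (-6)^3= -200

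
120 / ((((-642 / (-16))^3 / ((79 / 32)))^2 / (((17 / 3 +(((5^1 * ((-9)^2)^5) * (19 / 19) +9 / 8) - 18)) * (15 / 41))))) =16712464460275782400 / 14951776495471587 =1117.76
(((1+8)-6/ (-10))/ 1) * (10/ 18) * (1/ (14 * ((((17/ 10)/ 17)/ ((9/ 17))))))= 240/ 119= 2.02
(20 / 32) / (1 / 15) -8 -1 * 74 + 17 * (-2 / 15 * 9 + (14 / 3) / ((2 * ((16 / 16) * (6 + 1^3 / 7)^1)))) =-446689 / 5160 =-86.57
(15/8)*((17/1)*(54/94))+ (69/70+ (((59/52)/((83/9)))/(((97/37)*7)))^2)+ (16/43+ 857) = 76080682387916742951/86783815143560080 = 876.67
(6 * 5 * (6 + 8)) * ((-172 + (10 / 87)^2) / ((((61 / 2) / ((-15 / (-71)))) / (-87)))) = 43530.81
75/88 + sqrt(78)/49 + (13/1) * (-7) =-7933/88 + sqrt(78)/49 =-89.97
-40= -40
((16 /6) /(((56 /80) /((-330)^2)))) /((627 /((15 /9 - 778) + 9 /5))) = -204476800 /399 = -512473.18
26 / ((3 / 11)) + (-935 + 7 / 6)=-1677 / 2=-838.50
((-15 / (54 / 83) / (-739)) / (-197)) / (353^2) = -415 / 326537136846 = -0.00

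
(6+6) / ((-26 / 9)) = -54 / 13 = -4.15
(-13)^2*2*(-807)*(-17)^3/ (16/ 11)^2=81076011159/ 128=633406337.18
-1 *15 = -15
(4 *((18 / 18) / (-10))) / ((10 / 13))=-13 / 25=-0.52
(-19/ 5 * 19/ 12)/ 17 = -0.35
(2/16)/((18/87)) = 29/48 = 0.60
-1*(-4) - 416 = -412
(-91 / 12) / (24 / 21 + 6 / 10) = -3185 / 732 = -4.35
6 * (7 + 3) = 60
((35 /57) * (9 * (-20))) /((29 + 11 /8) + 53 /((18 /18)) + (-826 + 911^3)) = -5600 /38306902611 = -0.00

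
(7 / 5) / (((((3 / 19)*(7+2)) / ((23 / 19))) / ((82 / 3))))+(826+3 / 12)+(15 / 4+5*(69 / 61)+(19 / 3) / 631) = 868.26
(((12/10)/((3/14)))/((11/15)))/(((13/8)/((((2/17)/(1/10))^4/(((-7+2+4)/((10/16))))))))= -67200000/11943503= -5.63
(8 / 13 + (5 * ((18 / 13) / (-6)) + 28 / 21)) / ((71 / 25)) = 775 / 2769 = 0.28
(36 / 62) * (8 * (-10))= -1440 / 31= -46.45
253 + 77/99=2284/9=253.78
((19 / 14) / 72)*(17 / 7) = 323 / 7056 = 0.05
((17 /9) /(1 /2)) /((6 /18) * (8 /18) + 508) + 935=6414151 /6860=935.01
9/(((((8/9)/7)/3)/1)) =1701/8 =212.62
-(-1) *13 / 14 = 13 / 14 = 0.93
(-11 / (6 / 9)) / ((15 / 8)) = -44 / 5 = -8.80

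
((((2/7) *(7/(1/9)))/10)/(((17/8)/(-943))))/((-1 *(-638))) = -33948/27115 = -1.25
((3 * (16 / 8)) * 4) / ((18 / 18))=24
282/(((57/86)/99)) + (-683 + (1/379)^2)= 113094161318/2729179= 41438.89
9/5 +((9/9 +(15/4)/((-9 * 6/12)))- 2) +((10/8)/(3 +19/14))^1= 232/915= 0.25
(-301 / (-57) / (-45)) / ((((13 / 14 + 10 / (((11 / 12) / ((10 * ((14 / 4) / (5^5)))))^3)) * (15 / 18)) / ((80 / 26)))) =-876380312500000 / 1878189675470901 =-0.47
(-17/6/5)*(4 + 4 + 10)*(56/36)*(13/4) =-1547/30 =-51.57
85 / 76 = 1.12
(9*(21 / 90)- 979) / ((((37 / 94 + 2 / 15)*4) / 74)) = -50964873 / 1486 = -34296.68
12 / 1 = 12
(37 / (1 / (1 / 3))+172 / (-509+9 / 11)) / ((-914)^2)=0.00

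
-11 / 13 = -0.85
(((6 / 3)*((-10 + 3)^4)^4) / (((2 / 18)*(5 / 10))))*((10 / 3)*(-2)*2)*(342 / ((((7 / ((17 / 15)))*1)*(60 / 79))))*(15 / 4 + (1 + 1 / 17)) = -5592555295777902866.40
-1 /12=-0.08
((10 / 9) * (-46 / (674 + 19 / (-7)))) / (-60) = 161 / 126873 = 0.00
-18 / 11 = -1.64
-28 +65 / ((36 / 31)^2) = 20.20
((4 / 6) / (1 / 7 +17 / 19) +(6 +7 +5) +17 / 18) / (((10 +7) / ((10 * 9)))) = 2385 / 23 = 103.70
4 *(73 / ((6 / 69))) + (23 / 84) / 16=4513175 / 1344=3358.02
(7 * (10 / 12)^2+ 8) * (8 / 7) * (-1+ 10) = 926 / 7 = 132.29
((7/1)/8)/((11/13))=91/88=1.03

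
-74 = -74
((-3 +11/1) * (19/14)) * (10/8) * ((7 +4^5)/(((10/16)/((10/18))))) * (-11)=-8619160/63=-136812.06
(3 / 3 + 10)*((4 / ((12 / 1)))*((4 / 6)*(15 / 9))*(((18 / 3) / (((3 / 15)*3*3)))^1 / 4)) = 275 / 81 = 3.40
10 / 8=5 / 4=1.25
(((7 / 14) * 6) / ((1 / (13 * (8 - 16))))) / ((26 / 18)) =-216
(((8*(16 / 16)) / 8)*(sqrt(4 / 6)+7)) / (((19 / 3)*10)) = 0.12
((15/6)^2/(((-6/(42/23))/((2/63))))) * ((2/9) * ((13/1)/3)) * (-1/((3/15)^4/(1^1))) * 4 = 812500/5589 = 145.37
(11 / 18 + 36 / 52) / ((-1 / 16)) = -20.85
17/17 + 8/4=3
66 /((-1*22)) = -3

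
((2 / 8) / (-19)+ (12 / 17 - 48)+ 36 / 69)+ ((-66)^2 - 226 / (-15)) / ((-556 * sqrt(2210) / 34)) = -1390279 / 29716 - 32783 * sqrt(2210) / 271050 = -52.47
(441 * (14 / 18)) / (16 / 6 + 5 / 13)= 1911 / 17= 112.41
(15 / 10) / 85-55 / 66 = -208 / 255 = -0.82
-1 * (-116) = 116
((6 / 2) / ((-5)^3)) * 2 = -6 / 125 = -0.05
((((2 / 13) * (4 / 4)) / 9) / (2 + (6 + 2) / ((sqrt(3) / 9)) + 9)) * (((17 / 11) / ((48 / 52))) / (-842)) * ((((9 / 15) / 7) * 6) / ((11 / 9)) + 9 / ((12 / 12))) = 6851 / 3125647140 - 13702 * sqrt(3) / 2865176545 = -0.00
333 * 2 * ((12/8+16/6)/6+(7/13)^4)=29617057/57122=518.49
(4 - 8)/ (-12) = 1/ 3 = 0.33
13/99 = 0.13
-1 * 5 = -5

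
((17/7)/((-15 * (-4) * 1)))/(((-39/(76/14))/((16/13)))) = -0.01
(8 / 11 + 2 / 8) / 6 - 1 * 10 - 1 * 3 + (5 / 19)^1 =-63071 / 5016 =-12.57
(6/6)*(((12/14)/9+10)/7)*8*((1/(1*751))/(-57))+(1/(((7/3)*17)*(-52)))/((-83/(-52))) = -0.00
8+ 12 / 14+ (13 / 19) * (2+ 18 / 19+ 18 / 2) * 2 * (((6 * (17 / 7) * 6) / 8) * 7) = 3182903 / 2527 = 1259.56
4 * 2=8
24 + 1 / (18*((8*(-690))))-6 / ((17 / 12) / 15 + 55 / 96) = 1433167679 / 95484960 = 15.01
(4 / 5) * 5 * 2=8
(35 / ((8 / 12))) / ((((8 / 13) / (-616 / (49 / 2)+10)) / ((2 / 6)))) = -3445 / 8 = -430.62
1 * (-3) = -3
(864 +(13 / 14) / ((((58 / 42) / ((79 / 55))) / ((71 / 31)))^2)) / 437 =4250394728739 / 2136762213850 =1.99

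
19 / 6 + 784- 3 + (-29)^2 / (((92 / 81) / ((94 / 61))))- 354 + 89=6987703 / 4209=1660.18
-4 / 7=-0.57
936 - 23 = 913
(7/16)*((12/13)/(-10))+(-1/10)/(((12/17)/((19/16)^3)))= -1773887/6389760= -0.28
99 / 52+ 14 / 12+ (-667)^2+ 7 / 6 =69403345 / 156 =444893.24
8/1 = 8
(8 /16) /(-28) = -0.02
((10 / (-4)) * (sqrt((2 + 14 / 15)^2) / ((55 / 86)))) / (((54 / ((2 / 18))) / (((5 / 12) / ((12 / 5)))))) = -215 / 52488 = -0.00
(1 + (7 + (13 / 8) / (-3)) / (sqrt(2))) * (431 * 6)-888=1698 + 66805 * sqrt(2) / 8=13507.57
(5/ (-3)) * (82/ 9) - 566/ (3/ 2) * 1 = -10598/ 27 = -392.52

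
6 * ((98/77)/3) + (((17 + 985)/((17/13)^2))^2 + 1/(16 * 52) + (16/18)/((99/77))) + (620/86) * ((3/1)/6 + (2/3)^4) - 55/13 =304692797821060387/887450046912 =343335.15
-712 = -712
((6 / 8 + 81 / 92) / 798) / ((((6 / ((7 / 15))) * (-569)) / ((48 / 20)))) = -1 / 1491918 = -0.00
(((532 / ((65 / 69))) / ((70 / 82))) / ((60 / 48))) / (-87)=-286672 / 47125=-6.08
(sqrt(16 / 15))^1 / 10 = 2*sqrt(15) / 75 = 0.10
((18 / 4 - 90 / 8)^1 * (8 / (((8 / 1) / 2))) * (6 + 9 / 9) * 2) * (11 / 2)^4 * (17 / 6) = -15680511 / 32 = -490015.97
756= 756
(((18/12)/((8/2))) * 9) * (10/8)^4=16875/2048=8.24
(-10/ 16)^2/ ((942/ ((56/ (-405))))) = -35/ 610416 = -0.00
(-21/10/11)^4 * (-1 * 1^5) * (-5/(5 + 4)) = 21609/29282000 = 0.00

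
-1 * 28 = -28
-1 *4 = -4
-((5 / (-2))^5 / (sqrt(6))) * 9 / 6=59.80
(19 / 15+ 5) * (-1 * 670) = -4198.67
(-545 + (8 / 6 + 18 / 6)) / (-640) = 811 / 960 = 0.84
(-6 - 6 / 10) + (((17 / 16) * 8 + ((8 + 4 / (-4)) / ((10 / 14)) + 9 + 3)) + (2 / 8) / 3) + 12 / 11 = 16417 / 660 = 24.87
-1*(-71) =71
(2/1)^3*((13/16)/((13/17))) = 17/2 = 8.50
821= 821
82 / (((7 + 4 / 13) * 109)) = 0.10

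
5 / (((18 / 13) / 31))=2015 / 18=111.94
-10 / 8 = -1.25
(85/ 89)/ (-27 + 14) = -85/ 1157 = -0.07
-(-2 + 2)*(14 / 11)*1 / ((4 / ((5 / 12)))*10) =0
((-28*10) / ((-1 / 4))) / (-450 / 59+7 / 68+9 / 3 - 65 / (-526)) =-1181774720 / 4643323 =-254.51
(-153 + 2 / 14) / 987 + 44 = 43.85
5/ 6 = 0.83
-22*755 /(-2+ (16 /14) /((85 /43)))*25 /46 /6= 123536875 /116748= 1058.15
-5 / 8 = -0.62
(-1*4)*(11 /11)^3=-4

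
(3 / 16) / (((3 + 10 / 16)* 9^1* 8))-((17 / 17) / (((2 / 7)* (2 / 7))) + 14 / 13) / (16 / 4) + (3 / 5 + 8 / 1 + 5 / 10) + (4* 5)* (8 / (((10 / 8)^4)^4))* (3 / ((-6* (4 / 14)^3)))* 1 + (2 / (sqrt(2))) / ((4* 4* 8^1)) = -25065602329173563 / 276123046875000 + sqrt(2) / 128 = -90.77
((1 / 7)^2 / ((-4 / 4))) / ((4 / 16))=-0.08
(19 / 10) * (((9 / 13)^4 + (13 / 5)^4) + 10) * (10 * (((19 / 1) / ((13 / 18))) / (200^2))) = 810899712351 / 1160290625000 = 0.70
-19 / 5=-3.80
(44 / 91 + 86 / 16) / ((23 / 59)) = 251635 / 16744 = 15.03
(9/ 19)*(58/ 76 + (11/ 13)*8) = 33489/ 9386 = 3.57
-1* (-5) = 5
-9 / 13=-0.69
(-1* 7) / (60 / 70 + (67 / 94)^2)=-432964 / 84439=-5.13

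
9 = 9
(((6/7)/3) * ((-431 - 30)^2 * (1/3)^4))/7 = 425042/3969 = 107.09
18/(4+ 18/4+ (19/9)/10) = 405/196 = 2.07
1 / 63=0.02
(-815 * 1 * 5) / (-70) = 815 / 14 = 58.21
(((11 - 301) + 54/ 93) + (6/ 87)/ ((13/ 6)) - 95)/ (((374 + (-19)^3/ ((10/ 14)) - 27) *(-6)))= -22461685/ 3245105916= -0.01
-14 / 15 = -0.93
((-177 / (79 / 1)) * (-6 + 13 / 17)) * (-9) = -141777 / 1343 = -105.57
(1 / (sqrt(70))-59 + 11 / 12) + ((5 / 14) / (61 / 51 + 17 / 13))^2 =-3763161565 / 64811712 + sqrt(70) / 70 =-57.94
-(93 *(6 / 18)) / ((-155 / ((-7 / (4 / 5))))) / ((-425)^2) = -7 / 722500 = -0.00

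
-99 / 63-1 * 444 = -3119 / 7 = -445.57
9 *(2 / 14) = 9 / 7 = 1.29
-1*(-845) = 845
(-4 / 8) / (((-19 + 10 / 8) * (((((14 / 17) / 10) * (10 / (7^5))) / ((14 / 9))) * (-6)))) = -285719 / 1917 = -149.04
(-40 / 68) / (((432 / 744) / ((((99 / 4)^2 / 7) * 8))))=-168795 / 238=-709.22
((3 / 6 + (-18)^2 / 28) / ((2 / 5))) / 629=845 / 17612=0.05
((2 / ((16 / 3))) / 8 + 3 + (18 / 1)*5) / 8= 5955 / 512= 11.63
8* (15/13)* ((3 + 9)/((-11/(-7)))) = 10080/143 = 70.49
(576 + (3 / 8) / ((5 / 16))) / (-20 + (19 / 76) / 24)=-277056 / 9595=-28.88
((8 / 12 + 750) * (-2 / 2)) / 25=-2252 / 75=-30.03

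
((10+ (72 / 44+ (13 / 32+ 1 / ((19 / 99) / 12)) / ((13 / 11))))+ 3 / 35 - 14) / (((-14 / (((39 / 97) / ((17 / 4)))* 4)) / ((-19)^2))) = -8841383829 / 17776220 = -497.37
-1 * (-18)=18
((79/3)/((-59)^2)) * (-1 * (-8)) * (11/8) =869/10443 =0.08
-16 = -16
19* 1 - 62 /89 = 1629 /89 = 18.30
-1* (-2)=2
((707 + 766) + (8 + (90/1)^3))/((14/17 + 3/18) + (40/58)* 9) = 2160762798/21289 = 101496.68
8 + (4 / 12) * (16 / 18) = 224 / 27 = 8.30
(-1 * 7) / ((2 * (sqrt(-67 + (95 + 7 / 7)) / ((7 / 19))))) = -49 * sqrt(29) / 1102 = -0.24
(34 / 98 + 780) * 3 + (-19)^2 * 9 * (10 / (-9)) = -62179 / 49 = -1268.96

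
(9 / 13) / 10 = 9 / 130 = 0.07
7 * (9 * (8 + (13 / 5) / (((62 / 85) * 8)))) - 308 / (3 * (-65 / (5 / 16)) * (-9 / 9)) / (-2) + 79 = 11825323 / 19344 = 611.32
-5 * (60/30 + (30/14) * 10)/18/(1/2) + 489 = 29987/63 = 475.98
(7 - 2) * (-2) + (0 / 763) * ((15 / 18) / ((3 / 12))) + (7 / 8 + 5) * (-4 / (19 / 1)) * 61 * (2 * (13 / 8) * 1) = -38791 / 152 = -255.20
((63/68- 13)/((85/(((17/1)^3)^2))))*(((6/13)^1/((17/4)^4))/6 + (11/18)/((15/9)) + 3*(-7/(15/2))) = 65067327929/7800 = 8341965.12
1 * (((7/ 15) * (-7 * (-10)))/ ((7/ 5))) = 70/ 3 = 23.33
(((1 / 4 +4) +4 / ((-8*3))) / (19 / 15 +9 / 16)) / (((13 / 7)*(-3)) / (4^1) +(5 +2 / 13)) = 356720 / 600991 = 0.59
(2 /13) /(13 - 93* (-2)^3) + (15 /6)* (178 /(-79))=-4379087 /777439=-5.63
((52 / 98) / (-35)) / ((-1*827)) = 26 / 1418305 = 0.00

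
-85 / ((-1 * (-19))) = -85 / 19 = -4.47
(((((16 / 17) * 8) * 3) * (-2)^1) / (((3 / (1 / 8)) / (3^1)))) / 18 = -16 / 51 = -0.31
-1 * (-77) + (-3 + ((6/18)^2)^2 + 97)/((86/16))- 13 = 283832/3483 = 81.49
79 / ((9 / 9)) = 79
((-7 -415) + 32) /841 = -390 /841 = -0.46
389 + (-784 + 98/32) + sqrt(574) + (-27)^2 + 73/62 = sqrt(574) + 167767/496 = 362.20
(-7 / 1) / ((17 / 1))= -7 / 17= -0.41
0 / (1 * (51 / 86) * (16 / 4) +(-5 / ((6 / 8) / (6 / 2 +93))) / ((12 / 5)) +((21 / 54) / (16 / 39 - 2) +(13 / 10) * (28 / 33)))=0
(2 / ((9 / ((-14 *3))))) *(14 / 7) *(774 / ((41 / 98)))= -1415904 / 41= -34534.24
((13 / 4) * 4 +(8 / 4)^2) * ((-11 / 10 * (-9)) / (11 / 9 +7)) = 15147 / 740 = 20.47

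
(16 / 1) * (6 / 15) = 32 / 5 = 6.40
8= 8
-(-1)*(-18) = -18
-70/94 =-35/47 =-0.74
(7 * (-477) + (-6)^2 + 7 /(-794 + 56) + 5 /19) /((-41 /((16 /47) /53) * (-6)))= -185244436 /2148121323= -0.09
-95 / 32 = -2.97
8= 8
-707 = -707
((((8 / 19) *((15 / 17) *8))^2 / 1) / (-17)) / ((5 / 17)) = -184320 / 104329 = -1.77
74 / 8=37 / 4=9.25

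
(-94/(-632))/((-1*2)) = -47/632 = -0.07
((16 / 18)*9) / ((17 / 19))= 152 / 17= 8.94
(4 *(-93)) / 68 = -93 / 17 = -5.47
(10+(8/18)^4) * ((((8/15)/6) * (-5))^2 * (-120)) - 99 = -59691793/177147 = -336.96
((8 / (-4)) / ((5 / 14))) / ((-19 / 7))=196 / 95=2.06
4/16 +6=25/4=6.25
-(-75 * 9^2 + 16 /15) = 91109 /15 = 6073.93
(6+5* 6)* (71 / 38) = 1278 / 19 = 67.26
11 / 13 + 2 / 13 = 1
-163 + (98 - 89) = -154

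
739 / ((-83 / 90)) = -66510 / 83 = -801.33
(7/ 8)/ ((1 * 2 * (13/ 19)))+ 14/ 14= 1.64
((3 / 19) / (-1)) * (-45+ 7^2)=-12 / 19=-0.63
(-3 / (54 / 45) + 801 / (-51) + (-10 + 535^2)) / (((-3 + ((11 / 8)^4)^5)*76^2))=0.09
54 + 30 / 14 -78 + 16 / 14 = -145 / 7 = -20.71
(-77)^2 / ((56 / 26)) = 11011 / 4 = 2752.75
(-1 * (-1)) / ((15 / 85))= 17 / 3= 5.67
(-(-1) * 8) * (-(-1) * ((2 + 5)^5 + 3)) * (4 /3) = 537920 /3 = 179306.67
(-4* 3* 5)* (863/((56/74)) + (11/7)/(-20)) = -478932/7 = -68418.86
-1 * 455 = -455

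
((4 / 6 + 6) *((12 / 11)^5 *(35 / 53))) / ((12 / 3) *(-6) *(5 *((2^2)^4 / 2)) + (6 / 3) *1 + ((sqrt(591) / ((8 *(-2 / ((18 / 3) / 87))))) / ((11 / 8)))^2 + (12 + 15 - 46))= -3487795200 / 7884582574297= -0.00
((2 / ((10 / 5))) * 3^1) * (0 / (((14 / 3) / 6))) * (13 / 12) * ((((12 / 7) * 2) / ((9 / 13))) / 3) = 0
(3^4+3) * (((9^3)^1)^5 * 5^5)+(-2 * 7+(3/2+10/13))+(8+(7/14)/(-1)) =702603488272989712445/13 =54046422174845362495.77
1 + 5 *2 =11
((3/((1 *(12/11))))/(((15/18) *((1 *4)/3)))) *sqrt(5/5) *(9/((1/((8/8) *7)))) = 6237/40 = 155.92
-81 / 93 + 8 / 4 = 35 / 31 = 1.13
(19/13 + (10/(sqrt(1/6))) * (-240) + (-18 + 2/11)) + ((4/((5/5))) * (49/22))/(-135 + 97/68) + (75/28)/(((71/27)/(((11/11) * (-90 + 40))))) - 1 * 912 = -2400 * sqrt(6) - 1264420138343/1291075786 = -6858.13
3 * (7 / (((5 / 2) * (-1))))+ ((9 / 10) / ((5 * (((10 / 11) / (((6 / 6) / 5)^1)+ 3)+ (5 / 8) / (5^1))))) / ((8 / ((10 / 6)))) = -18889 / 2250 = -8.40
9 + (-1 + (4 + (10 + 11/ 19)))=429/ 19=22.58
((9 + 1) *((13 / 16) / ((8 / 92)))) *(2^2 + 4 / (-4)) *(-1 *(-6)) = 13455 / 8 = 1681.88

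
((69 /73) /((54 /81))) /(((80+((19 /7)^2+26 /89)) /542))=10636479 /1213333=8.77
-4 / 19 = -0.21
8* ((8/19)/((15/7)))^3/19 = 1404928/439833375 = 0.00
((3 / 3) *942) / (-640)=-471 / 320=-1.47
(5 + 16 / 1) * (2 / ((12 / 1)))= 7 / 2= 3.50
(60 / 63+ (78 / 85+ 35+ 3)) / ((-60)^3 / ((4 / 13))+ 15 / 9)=-71168 / 1253067025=-0.00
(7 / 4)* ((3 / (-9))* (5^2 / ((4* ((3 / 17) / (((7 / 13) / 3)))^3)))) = -294902825 / 76877424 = -3.84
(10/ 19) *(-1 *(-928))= 9280/ 19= 488.42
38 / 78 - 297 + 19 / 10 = -114899 / 390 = -294.61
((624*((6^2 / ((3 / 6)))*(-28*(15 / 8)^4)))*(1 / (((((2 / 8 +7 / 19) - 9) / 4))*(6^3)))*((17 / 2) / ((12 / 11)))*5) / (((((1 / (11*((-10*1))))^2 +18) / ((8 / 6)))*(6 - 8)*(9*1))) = -33586953125 / 6098428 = -5507.48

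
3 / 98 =0.03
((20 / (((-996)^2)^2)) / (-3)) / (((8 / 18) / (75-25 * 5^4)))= 38875 / 164015957376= 0.00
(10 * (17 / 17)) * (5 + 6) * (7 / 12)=385 / 6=64.17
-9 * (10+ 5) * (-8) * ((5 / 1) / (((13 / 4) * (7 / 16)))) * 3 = 1036800 / 91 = 11393.41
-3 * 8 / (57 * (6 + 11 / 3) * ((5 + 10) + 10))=-24 / 13775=-0.00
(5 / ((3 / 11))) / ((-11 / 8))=-40 / 3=-13.33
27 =27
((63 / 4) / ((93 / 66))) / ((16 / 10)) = 3465 / 496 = 6.99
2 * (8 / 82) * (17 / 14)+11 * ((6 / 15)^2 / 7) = 3504 / 7175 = 0.49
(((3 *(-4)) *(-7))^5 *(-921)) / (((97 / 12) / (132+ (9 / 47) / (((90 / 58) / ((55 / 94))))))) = -13484798143293818880 / 214273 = -62932792014364.01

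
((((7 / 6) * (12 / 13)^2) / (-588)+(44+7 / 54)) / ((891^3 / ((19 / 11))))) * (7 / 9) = 4869149 / 58097318250114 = 0.00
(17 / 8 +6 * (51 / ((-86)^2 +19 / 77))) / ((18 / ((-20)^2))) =27417175 / 569511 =48.14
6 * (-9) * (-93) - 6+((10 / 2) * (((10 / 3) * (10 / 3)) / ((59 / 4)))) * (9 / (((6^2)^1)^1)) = 2663996 / 531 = 5016.94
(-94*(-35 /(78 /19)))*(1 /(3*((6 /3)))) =31255 /234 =133.57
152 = 152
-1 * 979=-979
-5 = -5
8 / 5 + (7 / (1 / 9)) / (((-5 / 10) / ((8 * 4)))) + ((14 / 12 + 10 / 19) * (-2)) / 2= -2298293 / 570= -4032.09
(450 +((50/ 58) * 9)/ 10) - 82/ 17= 439709/ 986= 445.95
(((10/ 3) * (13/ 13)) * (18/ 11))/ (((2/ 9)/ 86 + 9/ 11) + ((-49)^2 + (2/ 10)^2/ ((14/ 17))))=8127000/ 3578665219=0.00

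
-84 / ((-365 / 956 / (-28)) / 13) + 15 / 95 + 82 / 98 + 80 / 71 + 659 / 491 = -948657185591071 / 11846290715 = -80080.53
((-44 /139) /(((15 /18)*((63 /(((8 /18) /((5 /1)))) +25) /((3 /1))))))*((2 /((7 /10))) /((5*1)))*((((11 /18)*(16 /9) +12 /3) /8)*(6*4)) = -0.01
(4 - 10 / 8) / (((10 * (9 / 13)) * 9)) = 0.04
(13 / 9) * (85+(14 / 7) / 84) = 46423 / 378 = 122.81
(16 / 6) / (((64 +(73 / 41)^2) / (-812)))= -10919776 / 338739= -32.24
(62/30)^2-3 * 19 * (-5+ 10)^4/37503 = 1037954/312525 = 3.32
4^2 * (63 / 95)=1008 / 95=10.61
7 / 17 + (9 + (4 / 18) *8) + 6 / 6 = 1865 / 153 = 12.19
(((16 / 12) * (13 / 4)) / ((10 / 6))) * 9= 117 / 5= 23.40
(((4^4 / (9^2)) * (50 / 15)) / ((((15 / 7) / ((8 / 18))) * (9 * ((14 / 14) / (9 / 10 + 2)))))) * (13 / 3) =2702336 / 885735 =3.05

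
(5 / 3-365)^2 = 1188100 / 9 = 132011.11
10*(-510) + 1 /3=-15299 /3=-5099.67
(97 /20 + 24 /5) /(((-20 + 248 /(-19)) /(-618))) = 1133103 /6280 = 180.43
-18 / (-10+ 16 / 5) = 2.65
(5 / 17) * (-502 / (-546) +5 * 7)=49030 / 4641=10.56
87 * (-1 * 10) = -870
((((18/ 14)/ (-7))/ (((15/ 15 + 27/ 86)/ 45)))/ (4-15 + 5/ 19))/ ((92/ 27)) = 2977965/ 17319736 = 0.17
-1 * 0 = 0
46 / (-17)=-46 / 17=-2.71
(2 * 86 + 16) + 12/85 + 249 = 37157/85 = 437.14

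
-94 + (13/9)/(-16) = -94.09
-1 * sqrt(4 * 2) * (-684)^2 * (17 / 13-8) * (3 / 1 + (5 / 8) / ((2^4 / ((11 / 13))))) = 12839401449 * sqrt(2) / 676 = 26860437.37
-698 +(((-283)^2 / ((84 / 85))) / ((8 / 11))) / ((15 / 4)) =29017.56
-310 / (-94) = 155 / 47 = 3.30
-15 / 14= -1.07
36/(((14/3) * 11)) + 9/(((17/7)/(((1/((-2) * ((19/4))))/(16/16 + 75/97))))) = 0.48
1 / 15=0.07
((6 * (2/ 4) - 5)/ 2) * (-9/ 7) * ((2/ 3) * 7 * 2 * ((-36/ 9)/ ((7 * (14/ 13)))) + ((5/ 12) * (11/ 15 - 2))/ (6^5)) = -6.37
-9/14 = -0.64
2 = 2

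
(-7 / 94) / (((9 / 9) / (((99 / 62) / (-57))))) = 231 / 110732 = 0.00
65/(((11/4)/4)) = 1040/11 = 94.55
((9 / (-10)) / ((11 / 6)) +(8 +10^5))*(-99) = -49503717 / 5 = -9900743.40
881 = 881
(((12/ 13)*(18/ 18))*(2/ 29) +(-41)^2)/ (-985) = -1.71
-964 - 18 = -982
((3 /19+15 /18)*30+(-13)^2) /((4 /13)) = 12272 /19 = 645.89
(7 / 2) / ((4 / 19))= 16.62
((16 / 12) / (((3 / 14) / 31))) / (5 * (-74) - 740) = -868 / 4995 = -0.17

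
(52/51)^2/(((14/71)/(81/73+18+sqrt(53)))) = 95992 *sqrt(53)/18207+14878760/147679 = 139.13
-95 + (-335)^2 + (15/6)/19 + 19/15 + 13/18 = 95872963/855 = 112132.12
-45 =-45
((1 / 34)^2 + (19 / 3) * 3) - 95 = -87855 / 1156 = -76.00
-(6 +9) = -15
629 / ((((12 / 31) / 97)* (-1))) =-1891403 / 12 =-157616.92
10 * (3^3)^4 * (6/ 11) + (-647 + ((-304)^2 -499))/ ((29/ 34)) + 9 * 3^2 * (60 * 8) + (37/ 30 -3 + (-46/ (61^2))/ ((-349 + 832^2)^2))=3459979328049373296767527/ 1136411513711718750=3044653.53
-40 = -40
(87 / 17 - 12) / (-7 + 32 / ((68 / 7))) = 1.86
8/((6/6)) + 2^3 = 16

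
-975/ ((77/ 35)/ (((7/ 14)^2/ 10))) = -975/ 88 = -11.08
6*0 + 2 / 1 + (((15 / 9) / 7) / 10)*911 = 23.69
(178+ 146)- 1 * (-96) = 420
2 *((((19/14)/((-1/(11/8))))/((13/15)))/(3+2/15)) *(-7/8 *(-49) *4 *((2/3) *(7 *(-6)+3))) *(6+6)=6912675/94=73539.10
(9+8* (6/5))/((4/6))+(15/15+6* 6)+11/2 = 352/5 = 70.40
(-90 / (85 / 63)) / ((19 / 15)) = -52.66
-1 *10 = -10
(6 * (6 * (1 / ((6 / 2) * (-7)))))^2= 144 / 49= 2.94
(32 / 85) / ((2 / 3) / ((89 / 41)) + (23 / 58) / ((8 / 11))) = 0.44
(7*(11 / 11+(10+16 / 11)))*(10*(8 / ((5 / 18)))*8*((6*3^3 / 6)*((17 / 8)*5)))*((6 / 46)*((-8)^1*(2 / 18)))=-1690295040 / 253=-6681008.06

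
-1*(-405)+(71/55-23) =21081/55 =383.29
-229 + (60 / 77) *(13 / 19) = -228.47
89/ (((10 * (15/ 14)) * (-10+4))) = -623/ 450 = -1.38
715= 715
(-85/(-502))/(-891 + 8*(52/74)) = -0.00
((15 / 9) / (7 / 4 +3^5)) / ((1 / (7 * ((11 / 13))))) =140 / 3471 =0.04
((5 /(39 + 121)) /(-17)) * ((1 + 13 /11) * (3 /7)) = -9 /5236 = -0.00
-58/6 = -29/3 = -9.67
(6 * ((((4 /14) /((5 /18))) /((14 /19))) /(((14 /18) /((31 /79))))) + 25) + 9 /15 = 4040924 /135485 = 29.83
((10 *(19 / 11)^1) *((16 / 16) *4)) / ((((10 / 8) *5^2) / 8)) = 4864 / 275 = 17.69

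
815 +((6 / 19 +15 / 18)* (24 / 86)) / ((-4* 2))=2663289 / 3268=814.96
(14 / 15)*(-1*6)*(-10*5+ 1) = 1372 / 5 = 274.40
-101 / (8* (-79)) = 101 / 632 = 0.16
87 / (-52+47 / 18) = -1566 / 889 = -1.76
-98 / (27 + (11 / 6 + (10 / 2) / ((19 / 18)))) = -11172 / 3827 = -2.92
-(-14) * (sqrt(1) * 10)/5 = 28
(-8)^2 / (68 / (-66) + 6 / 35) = -2310 / 31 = -74.52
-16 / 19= -0.84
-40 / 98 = -20 / 49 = -0.41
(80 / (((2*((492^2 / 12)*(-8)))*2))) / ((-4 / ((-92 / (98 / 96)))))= -230 / 82369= -0.00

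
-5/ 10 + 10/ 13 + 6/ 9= 73/ 78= 0.94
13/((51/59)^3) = 2669927/132651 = 20.13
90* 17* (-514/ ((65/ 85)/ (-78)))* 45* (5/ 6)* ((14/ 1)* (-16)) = -673804656000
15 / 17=0.88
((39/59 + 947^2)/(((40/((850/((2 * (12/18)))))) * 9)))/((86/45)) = 33731253375/40592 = 830982.79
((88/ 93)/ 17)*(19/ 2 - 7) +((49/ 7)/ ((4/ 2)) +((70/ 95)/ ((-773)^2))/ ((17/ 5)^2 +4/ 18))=346325477839207/ 95166518591562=3.64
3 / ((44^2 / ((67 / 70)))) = 201 / 135520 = 0.00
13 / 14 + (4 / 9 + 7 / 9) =271 / 126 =2.15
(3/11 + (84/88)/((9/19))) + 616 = 40807/66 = 618.29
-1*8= -8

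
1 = 1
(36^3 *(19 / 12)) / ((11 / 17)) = 114165.82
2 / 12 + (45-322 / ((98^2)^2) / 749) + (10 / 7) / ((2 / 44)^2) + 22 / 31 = 338367126022145 / 458924278008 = 737.30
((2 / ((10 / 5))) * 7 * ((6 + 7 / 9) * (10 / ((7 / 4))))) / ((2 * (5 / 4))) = 976 / 9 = 108.44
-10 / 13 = -0.77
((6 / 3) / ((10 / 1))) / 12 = 1 / 60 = 0.02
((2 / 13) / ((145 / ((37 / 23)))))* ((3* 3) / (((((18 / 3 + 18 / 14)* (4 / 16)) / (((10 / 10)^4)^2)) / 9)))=0.08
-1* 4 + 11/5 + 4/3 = -7/15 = -0.47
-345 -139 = -484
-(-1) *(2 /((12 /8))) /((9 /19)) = 2.81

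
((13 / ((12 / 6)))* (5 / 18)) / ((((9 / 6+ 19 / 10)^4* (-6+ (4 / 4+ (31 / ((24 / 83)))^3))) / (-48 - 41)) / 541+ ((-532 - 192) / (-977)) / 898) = -329497993921200000 / 624099855192387931301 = -0.00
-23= -23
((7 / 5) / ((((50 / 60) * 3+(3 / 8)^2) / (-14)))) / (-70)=448 / 4225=0.11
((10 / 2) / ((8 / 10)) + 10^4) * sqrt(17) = 40025 * sqrt(17) / 4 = 41256.83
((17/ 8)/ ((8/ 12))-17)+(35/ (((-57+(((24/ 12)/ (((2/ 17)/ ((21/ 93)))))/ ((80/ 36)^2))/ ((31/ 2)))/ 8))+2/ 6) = -1073897263/ 58377392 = -18.40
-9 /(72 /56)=-7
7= 7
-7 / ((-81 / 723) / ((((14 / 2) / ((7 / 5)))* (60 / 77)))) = 24100 / 99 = 243.43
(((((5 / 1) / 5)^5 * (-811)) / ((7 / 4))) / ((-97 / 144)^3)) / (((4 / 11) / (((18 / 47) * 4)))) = 1917933355008 / 300269417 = 6387.37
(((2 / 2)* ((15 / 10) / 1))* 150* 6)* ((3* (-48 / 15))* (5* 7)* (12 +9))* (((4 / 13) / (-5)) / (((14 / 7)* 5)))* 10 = 7620480 / 13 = 586190.77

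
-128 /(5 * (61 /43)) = -5504 /305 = -18.05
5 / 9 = 0.56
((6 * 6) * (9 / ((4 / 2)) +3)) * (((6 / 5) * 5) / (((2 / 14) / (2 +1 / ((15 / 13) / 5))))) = 71820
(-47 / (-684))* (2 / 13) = 47 / 4446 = 0.01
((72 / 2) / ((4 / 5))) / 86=45 / 86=0.52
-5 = -5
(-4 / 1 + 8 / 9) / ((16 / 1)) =-0.19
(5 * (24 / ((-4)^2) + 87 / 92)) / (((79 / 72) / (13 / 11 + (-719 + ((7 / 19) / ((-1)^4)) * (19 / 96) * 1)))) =-2558044125 / 319792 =-7999.09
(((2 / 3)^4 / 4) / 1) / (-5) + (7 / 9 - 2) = -499 / 405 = -1.23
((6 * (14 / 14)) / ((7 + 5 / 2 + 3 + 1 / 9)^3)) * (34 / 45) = 132192 / 58485415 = 0.00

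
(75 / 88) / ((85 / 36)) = 135 / 374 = 0.36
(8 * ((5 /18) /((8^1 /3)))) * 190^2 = 30083.33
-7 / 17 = -0.41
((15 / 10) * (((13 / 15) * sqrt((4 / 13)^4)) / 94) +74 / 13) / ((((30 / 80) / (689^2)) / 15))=108115182.64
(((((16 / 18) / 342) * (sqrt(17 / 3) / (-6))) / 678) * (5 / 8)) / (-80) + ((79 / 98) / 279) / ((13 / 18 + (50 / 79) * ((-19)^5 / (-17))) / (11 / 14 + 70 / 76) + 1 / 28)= sqrt(51) / 601022592 + 48168038 / 900437584583719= 0.00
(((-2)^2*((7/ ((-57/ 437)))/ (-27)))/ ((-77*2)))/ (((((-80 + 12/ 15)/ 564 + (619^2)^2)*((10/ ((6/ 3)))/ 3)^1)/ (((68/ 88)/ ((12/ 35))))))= -643195/ 1352573389505764008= -0.00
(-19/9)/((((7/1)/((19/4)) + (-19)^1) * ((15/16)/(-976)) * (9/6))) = -11274752/134865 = -83.60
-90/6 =-15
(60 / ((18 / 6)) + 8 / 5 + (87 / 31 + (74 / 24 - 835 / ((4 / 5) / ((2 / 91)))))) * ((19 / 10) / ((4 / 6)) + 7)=151723687 / 3385200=44.82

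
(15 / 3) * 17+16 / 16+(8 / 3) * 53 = 682 / 3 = 227.33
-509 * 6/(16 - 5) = -3054/11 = -277.64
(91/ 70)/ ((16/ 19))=247/ 160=1.54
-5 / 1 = -5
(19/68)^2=361/4624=0.08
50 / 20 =5 / 2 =2.50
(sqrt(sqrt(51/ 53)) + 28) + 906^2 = 51^(1/ 4)*53^(3/ 4)/ 53 + 820864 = 820864.99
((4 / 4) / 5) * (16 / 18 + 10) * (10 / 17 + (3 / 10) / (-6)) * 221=38857 / 150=259.05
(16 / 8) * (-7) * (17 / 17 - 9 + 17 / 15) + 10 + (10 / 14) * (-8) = 10544 / 105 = 100.42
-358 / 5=-71.60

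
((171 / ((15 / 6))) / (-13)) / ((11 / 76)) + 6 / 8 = -101823 / 2860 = -35.60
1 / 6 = 0.17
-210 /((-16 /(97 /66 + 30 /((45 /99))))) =155855 /176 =885.54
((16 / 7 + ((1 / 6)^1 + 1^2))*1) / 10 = 29 / 84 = 0.35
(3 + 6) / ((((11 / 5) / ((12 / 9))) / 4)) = 240 / 11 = 21.82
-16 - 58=-74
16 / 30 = 8 / 15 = 0.53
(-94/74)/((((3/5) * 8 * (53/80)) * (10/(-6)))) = 470/1961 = 0.24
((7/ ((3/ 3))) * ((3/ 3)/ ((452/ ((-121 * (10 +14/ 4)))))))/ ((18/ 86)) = -109263/ 904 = -120.87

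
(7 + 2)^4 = 6561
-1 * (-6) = 6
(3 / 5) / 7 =0.09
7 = 7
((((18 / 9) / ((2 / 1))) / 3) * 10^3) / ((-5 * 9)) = -7.41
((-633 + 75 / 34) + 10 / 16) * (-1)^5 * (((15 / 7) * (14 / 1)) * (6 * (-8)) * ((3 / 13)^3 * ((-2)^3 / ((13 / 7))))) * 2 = 46649856960 / 485537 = 96078.89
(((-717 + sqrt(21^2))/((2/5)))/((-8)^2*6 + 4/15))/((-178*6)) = 0.00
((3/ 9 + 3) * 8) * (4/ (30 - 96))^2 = 320/ 3267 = 0.10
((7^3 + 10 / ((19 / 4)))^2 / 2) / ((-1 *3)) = -19849.61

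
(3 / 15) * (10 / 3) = 2 / 3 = 0.67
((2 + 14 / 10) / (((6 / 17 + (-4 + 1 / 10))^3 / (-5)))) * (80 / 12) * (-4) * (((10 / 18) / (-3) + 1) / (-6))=73498480000 / 53279263161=1.38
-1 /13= -0.08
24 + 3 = 27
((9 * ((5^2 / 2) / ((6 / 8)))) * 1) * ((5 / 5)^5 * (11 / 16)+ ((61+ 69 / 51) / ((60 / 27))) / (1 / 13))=7455225 / 136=54817.83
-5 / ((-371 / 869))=4345 / 371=11.71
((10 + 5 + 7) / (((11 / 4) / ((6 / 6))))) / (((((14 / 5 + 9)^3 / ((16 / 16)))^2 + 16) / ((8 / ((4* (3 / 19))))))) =4750000 / 126542350923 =0.00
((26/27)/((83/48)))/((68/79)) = 8216/12699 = 0.65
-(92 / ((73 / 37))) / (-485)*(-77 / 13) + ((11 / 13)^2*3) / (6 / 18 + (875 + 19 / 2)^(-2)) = 109992745459553 / 18724431229985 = 5.87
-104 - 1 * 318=-422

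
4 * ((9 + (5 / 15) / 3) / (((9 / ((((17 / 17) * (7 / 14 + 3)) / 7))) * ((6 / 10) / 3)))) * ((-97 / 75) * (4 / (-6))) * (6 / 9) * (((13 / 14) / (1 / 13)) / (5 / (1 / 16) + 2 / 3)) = 2688452 / 3087315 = 0.87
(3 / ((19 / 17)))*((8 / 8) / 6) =0.45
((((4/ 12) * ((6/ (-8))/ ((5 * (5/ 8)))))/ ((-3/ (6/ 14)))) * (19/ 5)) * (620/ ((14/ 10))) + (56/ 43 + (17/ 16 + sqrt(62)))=sqrt(62) + 3640471/ 168560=29.47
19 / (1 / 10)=190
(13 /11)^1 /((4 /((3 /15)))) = 13 /220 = 0.06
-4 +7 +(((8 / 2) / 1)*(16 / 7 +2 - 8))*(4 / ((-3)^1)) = 479 / 21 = 22.81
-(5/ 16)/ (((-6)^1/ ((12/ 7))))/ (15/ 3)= 1/ 56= 0.02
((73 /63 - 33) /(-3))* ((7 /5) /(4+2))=1003 /405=2.48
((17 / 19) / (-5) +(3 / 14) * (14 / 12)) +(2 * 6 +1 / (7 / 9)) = 35529 / 2660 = 13.36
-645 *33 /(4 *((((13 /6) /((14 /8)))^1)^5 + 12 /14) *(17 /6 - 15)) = 260790269355 /2245776964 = 116.12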